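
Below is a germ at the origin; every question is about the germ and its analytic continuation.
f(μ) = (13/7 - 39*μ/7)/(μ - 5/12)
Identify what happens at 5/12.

The point is a pole of order 1.

The denominator factor μ - 5/12 vanishes at 5/12 and appears to the power 1; the numerator there equals -13/28, nonzero, and no other factor vanishes.
Hence a pole whose order is the multiplicity, 1.


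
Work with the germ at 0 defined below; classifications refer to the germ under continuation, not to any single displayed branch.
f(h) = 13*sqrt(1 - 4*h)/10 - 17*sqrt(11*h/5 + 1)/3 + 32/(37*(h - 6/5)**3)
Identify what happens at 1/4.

The point is an algebraic (square-root) branch point.

The term (13/10)*sqrt(1 - h/(1/4)) has argument 1 - 1/4/(1/4) = 0 at 1/4: a square-root (algebraic, two-sheeted) branch point; the remaining terms are analytic or single-valued there.


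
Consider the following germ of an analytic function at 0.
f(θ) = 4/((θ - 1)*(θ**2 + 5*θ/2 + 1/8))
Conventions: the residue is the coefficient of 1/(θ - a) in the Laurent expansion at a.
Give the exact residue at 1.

At the order-1 pole 1 set g(θ) = (θ - (1))*f(θ) = 4/(θ**2 + 5*θ/2 + 1/8).
Simple pole: residue = g(a) at a = 1, which is 32/29.

The residue is 32/29.


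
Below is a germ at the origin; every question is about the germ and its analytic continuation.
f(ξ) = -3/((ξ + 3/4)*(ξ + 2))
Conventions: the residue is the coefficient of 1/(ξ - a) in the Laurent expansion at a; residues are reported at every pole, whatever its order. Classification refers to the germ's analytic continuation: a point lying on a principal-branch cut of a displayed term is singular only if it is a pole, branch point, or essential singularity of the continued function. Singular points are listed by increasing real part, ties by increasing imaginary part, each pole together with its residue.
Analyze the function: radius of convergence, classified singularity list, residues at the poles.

Radius of convergence at 0: 3/4.
At -2: a pole of order 1; residue 12/5.
At -3/4: a pole of order 1; residue -12/5.

Denominator factor (ξ + 2): pole of order 1 at -2, modulus 2.
Denominator factor (ξ + 3/4): pole of order 1 at -3/4, modulus 3/4.
The radius of convergence is the smallest modulus among the singular points: 3/4.
At the order-1 pole -2 set g(ξ) = (ξ - (-2))*f(ξ) = -3/(ξ + 3/4).
Simple pole: residue = g(a) at a = -2, which is 12/5.
At the order-1 pole -3/4 set g(ξ) = (ξ - (-3/4))*f(ξ) = -3/(ξ + 2).
Simple pole: residue = g(a) at a = -3/4, which is -12/5.
List the singular points by increasing real part (a conjugate pair: the negative imaginary part first).


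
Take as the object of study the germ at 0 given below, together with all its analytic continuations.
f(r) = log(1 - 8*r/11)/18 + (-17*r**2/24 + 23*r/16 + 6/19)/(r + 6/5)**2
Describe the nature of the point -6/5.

The denominator factor r + 6/5 vanishes at -6/5 and appears to the power 2; the numerator there equals -9231/3800, nonzero, and no other factor vanishes.
The branch terms are analytic at this point.
Hence a pole whose order is the multiplicity, 2.

The point is a pole of order 2.


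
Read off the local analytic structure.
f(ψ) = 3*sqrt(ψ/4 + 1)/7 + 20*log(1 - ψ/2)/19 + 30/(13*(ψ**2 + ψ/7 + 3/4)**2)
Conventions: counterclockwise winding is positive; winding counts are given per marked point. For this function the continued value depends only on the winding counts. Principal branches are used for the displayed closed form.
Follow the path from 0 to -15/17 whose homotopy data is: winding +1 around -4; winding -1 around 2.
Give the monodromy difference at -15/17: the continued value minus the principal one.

The rational part is single-valued and drops out of the difference; each branch term changes only by its own monodromy.
(20/19)*log(1 - ψ/(2)): each positive loop around 2 adds 2*pi*i to the log, so winding -1 contributes (20/19)*(-1)*2*pi*i = -(40/19)*pi*i.
(3/7)*sqrt(1 - ψ/(-4)): winding +1 is odd, the square root flips sign, contributing -2*(3/7)*sqrt(1 - (-15/17)/(-4)) = -2*(3/7)*sqrt(53/68) = -(3/119)*sqrt(901).
Summing the contributions at ψ = -15/17 gives (-(3/119)*sqrt(901)) - ((40/19)*pi)*i.

Continued minus principal equals (-(3/119)*sqrt(901)) - ((40/19)*pi)*i.


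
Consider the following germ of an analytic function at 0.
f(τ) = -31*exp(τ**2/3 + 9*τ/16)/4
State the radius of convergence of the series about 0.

The radius of convergence is infinite.

The factor exp(τ**2/3 + 9*τ/16) is entire and contributes no finite singular point.
The polynomial part has no poles.
No finite singular points: the Taylor series at 0 converges everywhere.


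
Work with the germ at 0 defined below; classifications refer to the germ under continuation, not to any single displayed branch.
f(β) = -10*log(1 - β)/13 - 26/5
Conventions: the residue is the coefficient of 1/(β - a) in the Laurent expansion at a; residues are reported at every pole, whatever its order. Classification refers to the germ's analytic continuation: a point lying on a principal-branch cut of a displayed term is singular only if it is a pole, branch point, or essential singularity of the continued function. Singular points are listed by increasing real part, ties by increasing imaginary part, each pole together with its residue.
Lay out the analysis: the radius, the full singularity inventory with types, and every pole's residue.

Radius of convergence at 0: 1.
At 1: a logarithmic branch point.

Branch term (-10/13)*log(1 - β/(1)): its argument vanishes at β = 1, a logarithmic branch point, modulus 1.
The radius of convergence is the smallest modulus among the singular points: 1.


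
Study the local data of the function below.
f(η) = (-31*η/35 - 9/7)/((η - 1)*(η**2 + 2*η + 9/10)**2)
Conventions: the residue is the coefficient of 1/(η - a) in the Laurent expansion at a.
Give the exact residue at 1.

The residue is -1520/10647.

At the order-1 pole 1 set g(η) = (η - (1))*f(η) = (-31*η/35 - 9/7)/(η**2 + 2*η + 9/10)**2.
Simple pole: residue = g(a) at a = 1, which is -1520/10647.


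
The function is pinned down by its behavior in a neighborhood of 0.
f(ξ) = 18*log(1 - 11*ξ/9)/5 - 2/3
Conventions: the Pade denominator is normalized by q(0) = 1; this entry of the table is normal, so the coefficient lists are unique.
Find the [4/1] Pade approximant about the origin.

The Pade approximant has numerator coefficients [-2/3, -506/135, 121/75, 2662/6075, 14641/109350]; denominator coefficients [1, -44/45].

Taylor coefficients needed (expand at 0): a_0 = -2/3, a_1 = -22/5, a_2 = -121/45, a_3 = -2662/1215, a_4 = -14641/7290, a_5 = -322102/164025.
Write the denominator as Q(ξ) = 1 + q1*ξ. Requiring Q*f - P = O(ξ^6) with deg P <= 4 kills the coefficients of ξ^5..ξ^5 in Q*f:
  ξ^5: a_5 + q1*a_4 = 0, i.e. -322102/164025 + (-14641/7290)*q1 = 0.
Solving this linear system: q1 = -44/45.
The numerator is Q*f truncated at degree 4: P0 = a_0 = -2/3; P1 = a_1 + q1*a_0 = -506/135; P2 = a_2 + q1*a_1 = 121/75; P3 = a_3 + q1*a_2 = 2662/6075; P4 = a_4 + q1*a_3 = 14641/109350.


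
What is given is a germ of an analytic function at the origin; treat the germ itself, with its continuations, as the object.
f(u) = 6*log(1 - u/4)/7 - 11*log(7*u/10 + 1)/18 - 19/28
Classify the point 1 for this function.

There is no denominator, hence no pole anywhere.
Branch term log(1 - u/(-10/7)): argument at 1 is 17/10, nonzero, so 1 is not its branch point (a point on a principal cut is still regular for the continued germ).
Branch term log(1 - u/(4)): argument at 1 is 3/4, nonzero, so 1 is not its branch point (a point on a principal cut is still regular for the continued germ).
So the germ continues analytically to 1.

The point is a regular point.


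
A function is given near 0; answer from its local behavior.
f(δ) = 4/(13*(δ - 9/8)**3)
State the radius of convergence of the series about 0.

The radius of convergence is 9/8.

Denominator factor (δ - 9/8)^3: pole of order 3 at 9/8, modulus 9/8.
The radius of convergence is the smallest modulus among the singular points: 9/8.


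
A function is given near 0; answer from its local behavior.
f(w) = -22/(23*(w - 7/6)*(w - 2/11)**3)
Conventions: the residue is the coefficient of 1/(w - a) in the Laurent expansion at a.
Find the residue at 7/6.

The residue is -6324912/6316375.

At the order-1 pole 7/6 set g(w) = (w - (7/6))*f(w) = -22/(23*(w - 2/11)**3).
Simple pole: residue = g(a) at a = 7/6, which is -6324912/6316375.


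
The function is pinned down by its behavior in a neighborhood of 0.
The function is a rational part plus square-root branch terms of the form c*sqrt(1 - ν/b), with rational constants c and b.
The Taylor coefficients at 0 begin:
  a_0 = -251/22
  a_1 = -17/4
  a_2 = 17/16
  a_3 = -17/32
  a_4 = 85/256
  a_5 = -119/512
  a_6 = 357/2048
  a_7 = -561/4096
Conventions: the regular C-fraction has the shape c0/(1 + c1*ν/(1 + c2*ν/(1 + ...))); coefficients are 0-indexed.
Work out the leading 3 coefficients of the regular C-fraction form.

Taylor coefficients (read off): a_0 = -251/22, a_1 = -17/4, a_2 = 17/16.
c0 = a_0 = -251/22. Peel one level at a time: if S = 1 + c*ν/S' with S'(0) = 1, then c is the ν-coefficient of S and S' = c*ν/(S - 1).
S_1 = c0/f = 1 + (-187/502)*ν + (116875/504008)*ν^2 + ...; c1 = -187/502.
S_2 = c1*ν/(S_1 - 1) = 1 + (625/1004)*ν + ...; c2 = 625/1004.

The regular C-fraction coefficients are [-251/22, -187/502, 625/1004].


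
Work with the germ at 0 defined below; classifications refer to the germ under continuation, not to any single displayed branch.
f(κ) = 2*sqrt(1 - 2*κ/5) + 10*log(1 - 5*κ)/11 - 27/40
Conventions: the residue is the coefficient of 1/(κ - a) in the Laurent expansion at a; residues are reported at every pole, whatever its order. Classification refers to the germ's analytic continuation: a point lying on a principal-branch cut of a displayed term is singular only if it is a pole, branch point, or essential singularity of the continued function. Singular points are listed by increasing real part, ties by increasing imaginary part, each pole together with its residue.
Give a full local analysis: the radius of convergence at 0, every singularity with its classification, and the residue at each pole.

Branch term (2)*sqrt(1 - κ/(5/2)): its argument vanishes at κ = 5/2, a square-root branch point, modulus 5/2.
Branch term (10/11)*log(1 - κ/(1/5)): its argument vanishes at κ = 1/5, a logarithmic branch point, modulus 1/5.
The radius of convergence is the smallest modulus among the singular points: 1/5.
List the singular points by increasing real part (a conjugate pair: the negative imaginary part first).

Radius of convergence at 0: 1/5.
At 1/5: a logarithmic branch point.
At 5/2: an algebraic (square-root) branch point.


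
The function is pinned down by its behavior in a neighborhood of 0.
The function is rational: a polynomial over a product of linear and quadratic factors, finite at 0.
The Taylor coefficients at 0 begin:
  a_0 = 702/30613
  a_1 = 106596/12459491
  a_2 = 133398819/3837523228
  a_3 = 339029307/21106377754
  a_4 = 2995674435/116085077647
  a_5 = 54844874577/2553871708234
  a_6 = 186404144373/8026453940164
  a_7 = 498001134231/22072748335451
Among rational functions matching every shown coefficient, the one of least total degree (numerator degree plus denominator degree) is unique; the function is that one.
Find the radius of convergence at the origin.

No rational of total degree below 6 reproduces all 8 coefficients; solving the [2/4] Pade equations on them gives f(z) = (-27*z**2/28 - 8*z/37 - 26/23)/((z - 1)*(z + 11/3)**3), whose expansion matches every shown term.
Denominator factor (z - 1): pole of order 1 at 1, modulus 1.
Denominator factor (z + 11/3)^3: pole of order 3 at -11/3, modulus 11/3.
The radius of convergence is the smallest modulus among the singular points: 1.

The radius of convergence is 1.


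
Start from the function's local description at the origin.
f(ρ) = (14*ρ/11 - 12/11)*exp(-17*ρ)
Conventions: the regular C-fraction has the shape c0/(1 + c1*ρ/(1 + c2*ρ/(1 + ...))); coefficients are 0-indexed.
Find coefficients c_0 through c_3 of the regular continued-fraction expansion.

The regular C-fraction coefficients are [-12/11, 109/6, -5965/654, 1958553/650185].

Taylor coefficients (expand at 0): a_0 = -12/11, a_1 = 218/11, a_2 = -1972/11, a_3 = 11849/11.
c0 = a_0 = -12/11. Peel one level at a time: if S = 1 + c*ρ/S' with S'(0) = 1, then c is the ρ-coefficient of S and S' = c*ρ/(S - 1).
S_1 = c0/f = 1 + (109/6)*ρ + (5965/36)*ρ^2 + ...; c1 = 109/6.
S_2 = c1*ρ/(S_1 - 1) = 1 + (-5965/654)*ρ + (652851/23762)*ρ^2 + ...; c2 = -5965/654.
S_3 = c2*ρ/(S_2 - 1) = 1 + (1958553/650185)*ρ + ...; c3 = 1958553/650185.


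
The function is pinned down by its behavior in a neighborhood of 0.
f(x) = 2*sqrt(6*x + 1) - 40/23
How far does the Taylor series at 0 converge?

The radius of convergence is 1/6.

Branch term (2)*sqrt(1 - x/(-1/6)): its argument vanishes at x = -1/6, a square-root branch point, modulus 1/6.
The radius of convergence is the smallest modulus among the singular points: 1/6.


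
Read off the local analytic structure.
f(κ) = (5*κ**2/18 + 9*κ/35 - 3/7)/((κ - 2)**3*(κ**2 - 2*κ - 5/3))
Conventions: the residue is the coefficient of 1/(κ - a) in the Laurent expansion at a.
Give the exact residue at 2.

The residue is -68689/26250.

At the order-3 pole 2 set g(κ) = (κ - (2))^3*f(κ) = (5*κ**2/18 + 9*κ/35 - 3/7)/(κ**2 - 2*κ - 5/3).
Order-3 pole: residue = g''(a)/2; g''(2) = -68689/13125, so the residue is -68689/26250.


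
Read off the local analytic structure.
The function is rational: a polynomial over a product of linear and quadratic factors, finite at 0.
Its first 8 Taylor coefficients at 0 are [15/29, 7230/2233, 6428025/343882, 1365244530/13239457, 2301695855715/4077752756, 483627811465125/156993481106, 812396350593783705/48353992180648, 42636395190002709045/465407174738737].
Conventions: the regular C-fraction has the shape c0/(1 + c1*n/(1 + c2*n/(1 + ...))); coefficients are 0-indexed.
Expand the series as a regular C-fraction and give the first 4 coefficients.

The regular C-fraction coefficients are [15/29, -482/77, 469/964, -1376761/452116].

Taylor coefficients (read off): a_0 = 15/29, a_1 = 7230/2233, a_2 = 6428025/343882, a_3 = 1365244530/13239457.
c0 = a_0 = 15/29. Peel one level at a time: if S = 1 + c*n/S' with S'(0) = 1, then c is the n-coefficient of S and S' = c*n/(S - 1).
S_1 = c0/f = 1 + (-482/77)*n + (67/22)*n^2 + ...; c1 = -482/77.
S_2 = c1*n/(S_1 - 1) = 1 + (469/964)*n + (1376761/929296)*n^2 + ...; c2 = 469/964.
S_3 = c2*n/(S_2 - 1) = 1 + (-1376761/452116)*n + ...; c3 = -1376761/452116.


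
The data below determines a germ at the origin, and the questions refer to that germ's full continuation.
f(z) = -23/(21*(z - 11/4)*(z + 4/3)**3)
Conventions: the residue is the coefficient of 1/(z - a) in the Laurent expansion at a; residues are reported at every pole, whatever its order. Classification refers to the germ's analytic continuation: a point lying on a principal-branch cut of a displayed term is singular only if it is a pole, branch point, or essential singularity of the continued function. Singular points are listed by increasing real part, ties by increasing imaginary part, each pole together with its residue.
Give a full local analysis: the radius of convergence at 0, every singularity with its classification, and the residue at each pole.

Radius of convergence at 0: 4/3.
At -4/3: a pole of order 3; residue 13248/823543.
At 11/4: a pole of order 1; residue -13248/823543.

Denominator factor (z + 4/3)^3: pole of order 3 at -4/3, modulus 4/3.
Denominator factor (z - 11/4): pole of order 1 at 11/4, modulus 11/4.
The radius of convergence is the smallest modulus among the singular points: 4/3.
At the order-3 pole -4/3 set g(z) = (z - (-4/3))^3*f(z) = -23/(21*(z - 11/4)).
Order-3 pole: residue = g''(a)/2; g''(-4/3) = 26496/823543, so the residue is 13248/823543.
At the order-1 pole 11/4 set g(z) = (z - (11/4))*f(z) = -23/(21*(z + 4/3)**3).
Simple pole: residue = g(a) at a = 11/4, which is -13248/823543.
List the singular points by increasing real part (a conjugate pair: the negative imaginary part first).


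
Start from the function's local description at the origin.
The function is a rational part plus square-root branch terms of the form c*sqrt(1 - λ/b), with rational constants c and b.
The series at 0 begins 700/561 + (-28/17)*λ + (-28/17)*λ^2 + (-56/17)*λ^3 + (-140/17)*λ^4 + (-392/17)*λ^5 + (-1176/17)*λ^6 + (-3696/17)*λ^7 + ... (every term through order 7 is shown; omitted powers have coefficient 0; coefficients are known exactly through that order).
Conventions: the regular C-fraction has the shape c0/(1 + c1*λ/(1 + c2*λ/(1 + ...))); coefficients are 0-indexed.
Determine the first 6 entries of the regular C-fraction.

The regular C-fraction coefficients are [700/561, 33/25, -58/25, -25/58, -91/58, -58/91].

Taylor coefficients (read off): a_0 = 700/561, a_1 = -28/17, a_2 = -28/17, a_3 = -56/17, a_4 = -140/17, a_5 = -392/17.
c0 = a_0 = 700/561. Peel one level at a time: if S = 1 + c*λ/S' with S'(0) = 1, then c is the λ-coefficient of S and S' = c*λ/(S - 1).
S_1 = c0/f = 1 + (33/25)*λ + (1914/625)*λ^2 + ...; c1 = 33/25.
S_2 = c1*λ/(S_1 - 1) = 1 + (-58/25)*λ + (-1)*λ^2 + ...; c2 = -58/25.
S_3 = c2*λ/(S_2 - 1) = 1 + (-25/58)*λ + (-2275/3364)*λ^2 + ...; c3 = -25/58.
S_4 = c3*λ/(S_3 - 1) = 1 + (-91/58)*λ + (-1)*λ^2 + ...; c4 = -91/58.
S_5 = c4*λ/(S_4 - 1) = 1 + (-58/91)*λ + ...; c5 = -58/91.


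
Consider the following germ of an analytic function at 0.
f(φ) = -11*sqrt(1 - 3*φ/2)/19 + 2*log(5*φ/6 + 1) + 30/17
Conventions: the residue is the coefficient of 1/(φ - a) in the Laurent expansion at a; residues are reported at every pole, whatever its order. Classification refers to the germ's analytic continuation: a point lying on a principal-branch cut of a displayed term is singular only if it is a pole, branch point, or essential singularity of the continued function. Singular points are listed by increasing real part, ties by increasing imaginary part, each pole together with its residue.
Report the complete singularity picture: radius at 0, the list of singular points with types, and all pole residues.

Radius of convergence at 0: 2/3.
At -6/5: a logarithmic branch point.
At 2/3: an algebraic (square-root) branch point.

Branch term (-11/19)*sqrt(1 - φ/(2/3)): its argument vanishes at φ = 2/3, a square-root branch point, modulus 2/3.
Branch term (2)*log(1 - φ/(-6/5)): its argument vanishes at φ = -6/5, a logarithmic branch point, modulus 6/5.
The radius of convergence is the smallest modulus among the singular points: 2/3.
List the singular points by increasing real part (a conjugate pair: the negative imaginary part first).


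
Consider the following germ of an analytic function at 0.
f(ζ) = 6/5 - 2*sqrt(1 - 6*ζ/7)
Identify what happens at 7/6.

The point is an algebraic (square-root) branch point.

The term (-2)*sqrt(1 - ζ/(7/6)) has argument 1 - 7/6/(7/6) = 0 at 7/6: a square-root (algebraic, two-sheeted) branch point; the remaining terms are analytic or single-valued there.


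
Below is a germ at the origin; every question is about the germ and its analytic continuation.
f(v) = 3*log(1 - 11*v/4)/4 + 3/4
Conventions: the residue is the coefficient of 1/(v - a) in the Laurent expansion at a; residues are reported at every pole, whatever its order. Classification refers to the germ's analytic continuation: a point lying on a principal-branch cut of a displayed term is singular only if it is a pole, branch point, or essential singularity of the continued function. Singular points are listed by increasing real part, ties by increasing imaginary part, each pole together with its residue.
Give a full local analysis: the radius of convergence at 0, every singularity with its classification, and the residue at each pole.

Radius of convergence at 0: 4/11.
At 4/11: a logarithmic branch point.

Branch term (3/4)*log(1 - v/(4/11)): its argument vanishes at v = 4/11, a logarithmic branch point, modulus 4/11.
The radius of convergence is the smallest modulus among the singular points: 4/11.


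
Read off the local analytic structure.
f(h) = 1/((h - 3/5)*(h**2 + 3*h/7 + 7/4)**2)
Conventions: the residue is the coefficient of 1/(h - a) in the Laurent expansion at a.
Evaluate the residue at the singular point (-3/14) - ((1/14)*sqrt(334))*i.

The residue is (-245000/2745649) - ((395195535/76573404961)*sqrt(334))*i.

The factor h**2 + 3*h/7 + 7/4 splits as (h - a)(h - a') with a = (-3/14) - ((1/14)*sqrt(334))*i, a' = (-3/14) + ((1/14)*sqrt(334))*i. At the order-2 pole a set g(h) = (h - a)^2*f(h) = [1/(h - 3/5)] / (h - a')^2.
Order-2 pole: residue = g'(a); g'((-3/14) - ((1/14)*sqrt(334))*i) = (-245000/2745649) - ((395195535/76573404961)*sqrt(334))*i, so the residue is (-245000/2745649) - ((395195535/76573404961)*sqrt(334))*i.


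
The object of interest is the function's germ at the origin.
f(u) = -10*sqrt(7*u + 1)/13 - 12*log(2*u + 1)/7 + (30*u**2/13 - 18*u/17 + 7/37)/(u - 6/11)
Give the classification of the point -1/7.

The point is an algebraic (square-root) branch point.

The term (-10/13)*sqrt(1 - u/(-1/7)) has argument 1 - -1/7/(-1/7) = 0 at -1/7: a square-root (algebraic, two-sheeted) branch point; the remaining terms are analytic or single-valued there.


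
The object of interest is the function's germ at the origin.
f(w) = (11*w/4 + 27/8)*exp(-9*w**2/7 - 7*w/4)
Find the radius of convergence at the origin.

The radius of convergence is infinite.

The factor exp(-9*w**2/7 - 7*w/4) is entire and contributes no finite singular point.
The polynomial part has no poles.
No finite singular points: the Taylor series at 0 converges everywhere.


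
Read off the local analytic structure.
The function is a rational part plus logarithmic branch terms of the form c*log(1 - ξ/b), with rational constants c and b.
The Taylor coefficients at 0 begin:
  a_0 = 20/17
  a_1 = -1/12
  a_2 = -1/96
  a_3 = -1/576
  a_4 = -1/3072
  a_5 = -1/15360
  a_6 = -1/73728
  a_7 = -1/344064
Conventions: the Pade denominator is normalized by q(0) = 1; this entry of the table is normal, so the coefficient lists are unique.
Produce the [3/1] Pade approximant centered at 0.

Taylor coefficients needed (read off): a_0 = 20/17, a_1 = -1/12, a_2 = -1/96, a_3 = -1/576, a_4 = -1/3072.
Write the denominator as Q(ξ) = 1 + q1*ξ. Requiring Q*f - P = O(ξ^5) with deg P <= 3 kills the coefficients of ξ^4..ξ^4 in Q*f:
  ξ^4: a_4 + q1*a_3 = 0, i.e. -1/3072 + (-1/576)*q1 = 0.
Solving this linear system: q1 = -3/16.
The numerator is Q*f truncated at degree 3: P0 = a_0 = 20/17; P1 = a_1 + q1*a_0 = -31/102; P2 = a_2 + q1*a_1 = 1/192; P3 = a_3 + q1*a_2 = 1/4608.

The Pade approximant has numerator coefficients [20/17, -31/102, 1/192, 1/4608]; denominator coefficients [1, -3/16].


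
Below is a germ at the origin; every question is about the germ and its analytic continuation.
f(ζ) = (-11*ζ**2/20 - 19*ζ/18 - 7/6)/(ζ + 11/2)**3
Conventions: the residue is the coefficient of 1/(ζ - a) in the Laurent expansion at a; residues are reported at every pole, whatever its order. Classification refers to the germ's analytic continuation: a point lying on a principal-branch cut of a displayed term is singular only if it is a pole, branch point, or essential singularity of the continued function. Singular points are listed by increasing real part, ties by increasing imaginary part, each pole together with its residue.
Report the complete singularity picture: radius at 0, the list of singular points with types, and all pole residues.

Radius of convergence at 0: 11/2.
At -11/2: a pole of order 3; residue -11/20.

Denominator factor (ζ + 11/2)^3: pole of order 3 at -11/2, modulus 11/2.
The radius of convergence is the smallest modulus among the singular points: 11/2.
At the order-3 pole -11/2 set g(ζ) = (ζ - (-11/2))^3*f(ζ) = -11*ζ**2/20 - 19*ζ/18 - 7/6.
Order-3 pole: residue = g''(a)/2; g''(-11/2) = -11/10, so the residue is -11/20.


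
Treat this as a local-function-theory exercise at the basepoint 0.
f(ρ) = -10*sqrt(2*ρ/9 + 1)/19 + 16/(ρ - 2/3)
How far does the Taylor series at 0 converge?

The radius of convergence is 2/3.

Denominator factor (ρ - 2/3): pole of order 1 at 2/3, modulus 2/3.
Branch term (-10/19)*sqrt(1 - ρ/(-9/2)): its argument vanishes at ρ = -9/2, a square-root branch point, modulus 9/2.
The radius of convergence is the smallest modulus among the singular points: 2/3.


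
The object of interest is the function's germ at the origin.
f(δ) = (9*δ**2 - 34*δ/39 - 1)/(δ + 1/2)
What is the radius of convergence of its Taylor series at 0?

The radius of convergence is 1/2.

Denominator factor (δ + 1/2): pole of order 1 at -1/2, modulus 1/2.
The radius of convergence is the smallest modulus among the singular points: 1/2.


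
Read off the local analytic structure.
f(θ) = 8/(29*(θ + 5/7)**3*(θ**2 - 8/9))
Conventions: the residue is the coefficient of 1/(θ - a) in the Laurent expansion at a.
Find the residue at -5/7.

At the order-3 pole -5/7 set g(θ) = (θ - (-5/7))^3*f(θ) = 8/(29*(θ**2 - 8/9)).
Order-3 pole: residue = g''(a)/2; g''(-5/7) = -3320179632/135066427, so the residue is -1660089816/135066427.

The residue is -1660089816/135066427.


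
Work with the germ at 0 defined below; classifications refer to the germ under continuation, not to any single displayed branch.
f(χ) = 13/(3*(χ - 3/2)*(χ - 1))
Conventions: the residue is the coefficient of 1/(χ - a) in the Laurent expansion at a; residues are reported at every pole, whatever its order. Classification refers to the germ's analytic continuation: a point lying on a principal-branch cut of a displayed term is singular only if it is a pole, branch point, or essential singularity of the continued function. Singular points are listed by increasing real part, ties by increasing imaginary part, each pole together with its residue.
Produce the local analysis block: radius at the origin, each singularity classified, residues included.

Radius of convergence at 0: 1.
At 1: a pole of order 1; residue -26/3.
At 3/2: a pole of order 1; residue 26/3.

Denominator factor (χ - 1): pole of order 1 at 1, modulus 1.
Denominator factor (χ - 3/2): pole of order 1 at 3/2, modulus 3/2.
The radius of convergence is the smallest modulus among the singular points: 1.
At the order-1 pole 1 set g(χ) = (χ - (1))*f(χ) = 13/(3*(χ - 3/2)).
Simple pole: residue = g(a) at a = 1, which is -26/3.
At the order-1 pole 3/2 set g(χ) = (χ - (3/2))*f(χ) = 13/(3*(χ - 1)).
Simple pole: residue = g(a) at a = 3/2, which is 26/3.
List the singular points by increasing real part (a conjugate pair: the negative imaginary part first).


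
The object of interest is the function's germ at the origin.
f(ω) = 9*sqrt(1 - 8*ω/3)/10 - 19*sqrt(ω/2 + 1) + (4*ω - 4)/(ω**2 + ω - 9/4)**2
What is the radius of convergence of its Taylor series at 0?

The radius of convergence is 3/8.

Denominator factor (ω**2 + ω - 9/4)^2: discriminant 10, real irrational roots -1/2 + (1/2)*sqrt(10) and -1/2 - (1/2)*sqrt(10); poles of order 2, moduli -1/2 + (1/2)*sqrt(10) and 1/2 + (1/2)*sqrt(10).
Branch term (9/10)*sqrt(1 - ω/(3/8)): its argument vanishes at ω = 3/8, a square-root branch point, modulus 3/8.
Branch term (-19)*sqrt(1 - ω/(-2)): its argument vanishes at ω = -2, a square-root branch point, modulus 2.
The radius of convergence is the smallest modulus among the singular points: 3/8.


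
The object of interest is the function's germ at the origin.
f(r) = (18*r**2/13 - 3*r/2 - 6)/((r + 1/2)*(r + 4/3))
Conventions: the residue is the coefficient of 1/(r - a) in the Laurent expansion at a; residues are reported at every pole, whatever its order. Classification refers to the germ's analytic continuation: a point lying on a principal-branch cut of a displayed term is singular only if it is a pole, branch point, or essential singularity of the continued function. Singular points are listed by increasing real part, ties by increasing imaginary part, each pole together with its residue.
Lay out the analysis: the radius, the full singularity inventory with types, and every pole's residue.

Radius of convergence at 0: 1/2.
At -4/3: a pole of order 1; residue 24/13.
At -1/2: a pole of order 1; residue -153/26.

Denominator factor (r + 1/2): pole of order 1 at -1/2, modulus 1/2.
Denominator factor (r + 4/3): pole of order 1 at -4/3, modulus 4/3.
The radius of convergence is the smallest modulus among the singular points: 1/2.
At the order-1 pole -4/3 set g(r) = (r - (-4/3))*f(r) = (18*r**2/13 - 3*r/2 - 6)/(r + 1/2).
Simple pole: residue = g(a) at a = -4/3, which is 24/13.
At the order-1 pole -1/2 set g(r) = (r - (-1/2))*f(r) = (18*r**2/13 - 3*r/2 - 6)/(r + 4/3).
Simple pole: residue = g(a) at a = -1/2, which is -153/26.
List the singular points by increasing real part (a conjugate pair: the negative imaginary part first).


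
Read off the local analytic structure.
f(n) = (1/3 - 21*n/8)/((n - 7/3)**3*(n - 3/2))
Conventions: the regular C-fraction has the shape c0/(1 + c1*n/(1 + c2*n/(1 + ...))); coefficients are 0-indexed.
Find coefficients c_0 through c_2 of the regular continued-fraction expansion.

Taylor coefficients (expand at 0): a_0 = 6/343, a_1 = -995/9604, a_2 = -45763/201684.
c0 = a_0 = 6/343. Peel one level at a time: if S = 1 + c*n/S' with S'(0) = 1, then c is the n-coefficient of S and S' = c*n/(S - 1).
S_1 = c0/f = 1 + (995/168)*n + (150681/3136)*n^2 + ...; c1 = 995/168.
S_2 = c1*n/(S_1 - 1) = 1 + (-452043/55720)*n + ...; c2 = -452043/55720.

The regular C-fraction coefficients are [6/343, 995/168, -452043/55720].


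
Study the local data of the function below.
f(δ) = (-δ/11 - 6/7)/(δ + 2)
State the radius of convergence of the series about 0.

Denominator factor (δ + 2): pole of order 1 at -2, modulus 2.
The radius of convergence is the smallest modulus among the singular points: 2.

The radius of convergence is 2.


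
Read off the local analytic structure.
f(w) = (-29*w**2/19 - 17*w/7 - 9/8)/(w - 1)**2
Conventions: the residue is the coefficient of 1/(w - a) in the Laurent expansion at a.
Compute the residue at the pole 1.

The residue is -729/133.

At the order-2 pole 1 set g(w) = (w - (1))^2*f(w) = -29*w**2/19 - 17*w/7 - 9/8.
Order-2 pole: residue = g'(a); g'(1) = -729/133, so the residue is -729/133.


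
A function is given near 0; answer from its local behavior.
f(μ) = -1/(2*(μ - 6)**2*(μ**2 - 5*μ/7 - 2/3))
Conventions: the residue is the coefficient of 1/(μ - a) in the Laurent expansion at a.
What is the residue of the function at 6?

At the order-2 pole 6 set g(μ) = (μ - (6))^2*f(μ) = -1/(2*(μ**2 - 5*μ/7 - 2/3)).
Order-2 pole: residue = g'(a); g'(6) = 4977/850208, so the residue is 4977/850208.

The residue is 4977/850208.


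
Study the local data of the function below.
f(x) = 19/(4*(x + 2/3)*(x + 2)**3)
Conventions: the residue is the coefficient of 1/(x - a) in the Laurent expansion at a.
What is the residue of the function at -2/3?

The residue is 513/256.

At the order-1 pole -2/3 set g(x) = (x - (-2/3))*f(x) = 19/(4*(x + 2)**3).
Simple pole: residue = g(a) at a = -2/3, which is 513/256.


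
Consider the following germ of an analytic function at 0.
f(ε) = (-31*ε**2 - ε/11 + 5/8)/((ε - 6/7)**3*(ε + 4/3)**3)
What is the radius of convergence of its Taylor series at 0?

Denominator factor (ε + 4/3)^3: pole of order 3 at -4/3, modulus 4/3.
Denominator factor (ε - 6/7)^3: pole of order 3 at 6/7, modulus 6/7.
The radius of convergence is the smallest modulus among the singular points: 6/7.

The radius of convergence is 6/7.


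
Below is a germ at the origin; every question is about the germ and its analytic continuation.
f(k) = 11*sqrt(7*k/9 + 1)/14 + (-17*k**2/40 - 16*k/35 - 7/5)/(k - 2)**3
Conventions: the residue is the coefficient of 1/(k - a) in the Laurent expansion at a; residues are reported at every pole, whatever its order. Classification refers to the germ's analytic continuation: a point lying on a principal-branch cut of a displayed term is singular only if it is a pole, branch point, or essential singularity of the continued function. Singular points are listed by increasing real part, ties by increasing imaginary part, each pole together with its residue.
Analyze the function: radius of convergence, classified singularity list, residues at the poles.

Denominator factor (k - 2)^3: pole of order 3 at 2, modulus 2.
Branch term (11/14)*sqrt(1 - k/(-9/7)): its argument vanishes at k = -9/7, a square-root branch point, modulus 9/7.
The radius of convergence is the smallest modulus among the singular points: 9/7.
The branch term is analytic at 2 and contributes nothing to the residue; only the rational part matters.
At the order-3 pole 2 set g(k) = (k - (2))^3*(rational part) = -17*k**2/40 - 16*k/35 - 7/5.
Order-3 pole: residue = g''(a)/2; g''(2) = -17/20, so the residue is -17/40.
List the singular points by increasing real part (a conjugate pair: the negative imaginary part first).

Radius of convergence at 0: 9/7.
At -9/7: an algebraic (square-root) branch point.
At 2: a pole of order 3; residue -17/40.


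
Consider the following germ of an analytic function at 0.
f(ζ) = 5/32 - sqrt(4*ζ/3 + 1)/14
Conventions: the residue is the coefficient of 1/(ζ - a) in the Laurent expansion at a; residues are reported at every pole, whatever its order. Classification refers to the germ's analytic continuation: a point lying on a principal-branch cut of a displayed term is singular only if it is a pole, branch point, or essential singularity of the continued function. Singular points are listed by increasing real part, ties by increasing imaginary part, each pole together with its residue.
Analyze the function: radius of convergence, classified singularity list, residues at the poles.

Radius of convergence at 0: 3/4.
At -3/4: an algebraic (square-root) branch point.

Branch term (-1/14)*sqrt(1 - ζ/(-3/4)): its argument vanishes at ζ = -3/4, a square-root branch point, modulus 3/4.
The radius of convergence is the smallest modulus among the singular points: 3/4.


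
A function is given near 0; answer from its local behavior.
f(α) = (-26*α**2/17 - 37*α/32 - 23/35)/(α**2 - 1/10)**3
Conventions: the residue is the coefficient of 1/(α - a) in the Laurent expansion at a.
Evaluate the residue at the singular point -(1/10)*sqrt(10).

The factor α**2 - 1/10 splits as (α - a)(α - a') with a = -(1/10)*sqrt(10), a' = (1/10)*sqrt(10). At the order-3 pole a set g(α) = (α - a)^3*f(α) = [-26*α**2/17 - 37*α/32 - 23/35] / (α - a')^3.
Order-3 pole: residue = g''(a)/2; g''(-(1/10)*sqrt(10)) = (2705/119)*sqrt(10), so the residue is (2705/238)*sqrt(10).

The residue is (2705/238)*sqrt(10).


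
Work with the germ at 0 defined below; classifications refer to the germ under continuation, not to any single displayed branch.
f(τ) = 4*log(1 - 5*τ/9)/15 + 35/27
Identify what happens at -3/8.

There is no denominator, hence no pole anywhere.
Branch term log(1 - τ/(9/5)): argument at -3/8 is 29/24, nonzero, so -3/8 is not its branch point (a point on a principal cut is still regular for the continued germ).
So the germ continues analytically to -3/8.

The point is a regular point.


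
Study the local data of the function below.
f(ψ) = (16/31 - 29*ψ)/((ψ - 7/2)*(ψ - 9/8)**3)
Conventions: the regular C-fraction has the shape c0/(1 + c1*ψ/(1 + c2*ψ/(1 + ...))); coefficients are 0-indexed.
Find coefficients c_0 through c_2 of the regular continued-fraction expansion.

The regular C-fraction coefficients are [16384/158193, 17887/336, -144875269/2575728].

Taylor coefficients (expand at 0): a_0 = 16384/158193, a_1 = -590848/107163, a_2 = -3474724864/209289339.
c0 = a_0 = 16384/158193. Peel one level at a time: if S = 1 + c*ψ/S' with S'(0) = 1, then c is the ψ-coefficient of S and S' = c*ψ/(S - 1).
S_1 = c0/f = 1 + (17887/336)*ψ + (20696467/6912)*ψ^2 + ...; c1 = 17887/336.
S_2 = c1*ψ/(S_1 - 1) = 1 + (-144875269/2575728)*ψ + ...; c2 = -144875269/2575728.


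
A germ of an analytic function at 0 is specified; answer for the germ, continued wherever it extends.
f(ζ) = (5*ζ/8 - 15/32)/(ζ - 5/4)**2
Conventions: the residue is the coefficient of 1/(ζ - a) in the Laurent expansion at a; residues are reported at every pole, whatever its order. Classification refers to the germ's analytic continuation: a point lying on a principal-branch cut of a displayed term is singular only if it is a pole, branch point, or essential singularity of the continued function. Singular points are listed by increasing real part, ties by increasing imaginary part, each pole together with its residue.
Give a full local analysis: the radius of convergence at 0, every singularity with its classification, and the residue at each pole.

Denominator factor (ζ - 5/4)^2: pole of order 2 at 5/4, modulus 5/4.
The radius of convergence is the smallest modulus among the singular points: 5/4.
At the order-2 pole 5/4 set g(ζ) = (ζ - (5/4))^2*f(ζ) = 5*ζ/8 - 15/32.
Order-2 pole: residue = g'(a); g'(5/4) = 5/8, so the residue is 5/8.

Radius of convergence at 0: 5/4.
At 5/4: a pole of order 2; residue 5/8.


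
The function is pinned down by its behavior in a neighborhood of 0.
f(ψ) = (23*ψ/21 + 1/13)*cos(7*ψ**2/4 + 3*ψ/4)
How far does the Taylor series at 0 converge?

The radius of convergence is infinite.

The factor cos(7*ψ**2/4 + 3*ψ/4) is entire and contributes no finite singular point.
The polynomial part has no poles.
No finite singular points: the Taylor series at 0 converges everywhere.


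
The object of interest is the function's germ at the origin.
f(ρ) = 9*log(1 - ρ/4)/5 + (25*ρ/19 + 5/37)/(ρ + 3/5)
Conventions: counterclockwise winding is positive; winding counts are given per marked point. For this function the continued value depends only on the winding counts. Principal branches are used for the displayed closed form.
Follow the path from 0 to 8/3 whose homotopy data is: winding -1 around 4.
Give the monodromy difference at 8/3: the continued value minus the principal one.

The rational part is single-valued and drops out of the difference; each branch term changes only by its own monodromy.
(9/5)*log(1 - ρ/(4)): each positive loop around 4 adds 2*pi*i to the log, so winding -1 contributes (9/5)*(-1)*2*pi*i = -(18/5)*pi*i.
Summing the contributions at ρ = 8/3 gives -(18/5)*pi*i.

Continued minus principal equals -(18/5)*pi*i.


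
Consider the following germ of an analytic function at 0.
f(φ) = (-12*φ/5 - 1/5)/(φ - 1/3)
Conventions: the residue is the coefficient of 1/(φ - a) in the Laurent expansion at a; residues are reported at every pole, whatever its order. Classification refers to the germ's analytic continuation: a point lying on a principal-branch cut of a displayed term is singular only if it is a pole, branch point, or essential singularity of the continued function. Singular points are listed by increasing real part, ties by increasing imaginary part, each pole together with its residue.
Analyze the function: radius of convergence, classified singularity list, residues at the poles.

Radius of convergence at 0: 1/3.
At 1/3: a pole of order 1; residue -1.

Denominator factor (φ - 1/3): pole of order 1 at 1/3, modulus 1/3.
The radius of convergence is the smallest modulus among the singular points: 1/3.
At the order-1 pole 1/3 set g(φ) = (φ - (1/3))*f(φ) = -12*φ/5 - 1/5.
Simple pole: residue = g(a) at a = 1/3, which is -1.


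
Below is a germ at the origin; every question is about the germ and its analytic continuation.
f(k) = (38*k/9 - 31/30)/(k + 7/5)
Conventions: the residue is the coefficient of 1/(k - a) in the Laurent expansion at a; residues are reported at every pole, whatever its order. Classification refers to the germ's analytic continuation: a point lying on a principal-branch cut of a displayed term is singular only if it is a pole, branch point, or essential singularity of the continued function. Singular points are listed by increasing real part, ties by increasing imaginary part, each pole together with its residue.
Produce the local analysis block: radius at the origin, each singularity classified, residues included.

Radius of convergence at 0: 7/5.
At -7/5: a pole of order 1; residue -125/18.

Denominator factor (k + 7/5): pole of order 1 at -7/5, modulus 7/5.
The radius of convergence is the smallest modulus among the singular points: 7/5.
At the order-1 pole -7/5 set g(k) = (k - (-7/5))*f(k) = 38*k/9 - 31/30.
Simple pole: residue = g(a) at a = -7/5, which is -125/18.
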